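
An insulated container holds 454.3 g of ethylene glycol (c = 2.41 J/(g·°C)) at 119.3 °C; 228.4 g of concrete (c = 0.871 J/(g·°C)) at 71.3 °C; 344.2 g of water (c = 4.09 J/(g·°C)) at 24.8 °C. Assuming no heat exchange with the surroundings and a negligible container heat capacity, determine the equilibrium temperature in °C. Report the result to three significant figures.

T_f = 66.5 °C

Σ mᵢcᵢ(T − Tᵢ) = 0  ⇒  T = Σ mᵢcᵢTᵢ / Σ mᵢcᵢ
Σ mᵢcᵢ = 454.3×2.41 + 228.4×0.871 + 344.2×4.09 = 2701.5774
Σ mᵢcᵢTᵢ = 1094.863×119.3 + 198.9364×71.3 + 1407.778×24.8 = 179710
T = 179710 / 2701.5774 = 66.52 °C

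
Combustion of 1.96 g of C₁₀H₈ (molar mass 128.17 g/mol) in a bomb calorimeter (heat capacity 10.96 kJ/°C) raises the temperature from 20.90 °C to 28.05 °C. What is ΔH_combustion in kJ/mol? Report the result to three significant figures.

ΔT = 28.05 − 20.90 = 7.15 °C
q_cal = C_cal × ΔT = 10.96 × 7.15 = 78.364 kJ
n = 1.96 / 128.17 = 0.015292 mol
q_rxn = −q_cal = -78.364 kJ
ΔH = -78.364 / 0.015292 = -5124.5 kJ/mol

ΔH = -5120 kJ/mol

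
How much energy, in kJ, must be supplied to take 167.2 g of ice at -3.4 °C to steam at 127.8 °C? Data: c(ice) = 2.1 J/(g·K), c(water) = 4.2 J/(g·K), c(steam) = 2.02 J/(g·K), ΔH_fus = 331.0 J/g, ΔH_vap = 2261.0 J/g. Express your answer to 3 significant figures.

q1 (heat ice -3.4→0.0 °C): 167.2 × 2.1 × 3.4 = 1194 J
q2 (melt at 0 °C): 167.2 × 331.0 = 55343 J
q3 (heat water 0.0→100.0 °C): 167.2 × 4.2 × 100.0 = 70224 J
q4 (vaporize at 100 °C): 167.2 × 2261.0 = 378039 J
q5 (heat steam 100.0→127.8 °C): 167.2 × 2.02 × 27.8 = 9389 J
Total: 1194 + 55343 + 70224 + 378039 + 9389 = 514189 J = 514 kJ

q = 514 kJ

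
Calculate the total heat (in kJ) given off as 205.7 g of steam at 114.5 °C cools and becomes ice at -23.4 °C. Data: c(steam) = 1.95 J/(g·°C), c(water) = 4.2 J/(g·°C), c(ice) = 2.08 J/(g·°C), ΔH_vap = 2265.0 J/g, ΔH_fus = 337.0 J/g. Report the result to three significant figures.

q = 637 kJ

q1 (cool steam 114.5→100 °C): 205.7 × 1.95 × 14.5 = 5816 J
q2 (condense at 100 °C): 205.7 × 2265.0 = 465911 J
q3 (cool water 100→0 °C): 205.7 × 4.2 × 100.0 = 86394 J
q4 (freeze at 0 °C): 205.7 × 337.0 = 69321 J
q5 (cool ice 0→-23.4 °C): 205.7 × 2.08 × 23.4 = 10012 J
Total: 5816 + 465911 + 86394 + 69321 + 10012 = 637454 J = 637 kJ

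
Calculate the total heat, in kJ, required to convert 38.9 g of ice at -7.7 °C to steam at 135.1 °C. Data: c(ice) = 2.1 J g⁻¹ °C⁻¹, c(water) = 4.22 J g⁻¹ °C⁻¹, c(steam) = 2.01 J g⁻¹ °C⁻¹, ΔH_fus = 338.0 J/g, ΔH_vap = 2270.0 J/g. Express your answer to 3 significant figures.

q1 (heat ice -7.7→0.0 °C): 38.9 × 2.1 × 7.7 = 629 J
q2 (melt at 0 °C): 38.9 × 338.0 = 13148 J
q3 (heat water 0.0→100.0 °C): 38.9 × 4.22 × 100.0 = 16416 J
q4 (vaporize at 100 °C): 38.9 × 2270.0 = 88303 J
q5 (heat steam 100.0→135.1 °C): 38.9 × 2.01 × 35.1 = 2744 J
Total: 629 + 13148 + 16416 + 88303 + 2744 = 121240 J = 121 kJ

q = 121 kJ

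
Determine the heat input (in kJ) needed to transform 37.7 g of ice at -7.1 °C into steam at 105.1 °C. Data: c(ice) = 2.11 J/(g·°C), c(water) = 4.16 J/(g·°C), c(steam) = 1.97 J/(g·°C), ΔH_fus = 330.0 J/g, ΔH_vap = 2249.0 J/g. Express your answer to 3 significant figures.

q = 114 kJ

q1 (heat ice -7.1→0.0 °C): 37.7 × 2.11 × 7.1 = 565 J
q2 (melt at 0 °C): 37.7 × 330.0 = 12441 J
q3 (heat water 0.0→100.0 °C): 37.7 × 4.16 × 100.0 = 15683 J
q4 (vaporize at 100 °C): 37.7 × 2249.0 = 84787 J
q5 (heat steam 100.0→105.1 °C): 37.7 × 1.97 × 5.1 = 379 J
Total: 565 + 12441 + 15683 + 84787 + 379 = 113855 J = 114 kJ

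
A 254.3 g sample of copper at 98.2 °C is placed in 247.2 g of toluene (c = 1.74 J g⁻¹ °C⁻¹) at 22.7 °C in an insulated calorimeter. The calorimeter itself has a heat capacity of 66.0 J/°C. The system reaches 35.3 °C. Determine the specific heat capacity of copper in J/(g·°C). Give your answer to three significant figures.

q_gained = (247.2 × 1.74 + 66.0) × (35.3 − 22.7) = 6251 J
q_lost = 254.3 × c × (98.2 − 35.3) = 15995.47 c
Set equal: c = 6251 / 15995.47 = 0.391 J/(g·°C)

c = 0.391 J/(g·°C)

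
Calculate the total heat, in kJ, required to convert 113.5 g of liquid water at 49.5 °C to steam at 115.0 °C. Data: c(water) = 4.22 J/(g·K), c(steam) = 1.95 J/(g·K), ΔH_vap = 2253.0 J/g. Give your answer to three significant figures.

q = 283 kJ

q1 (heat water 49.5→100.0 °C): 113.5 × 4.22 × 50.5 = 24188 J
q2 (vaporize at 100 °C): 113.5 × 2253.0 = 255716 J
q3 (heat steam 100.0→115.0 °C): 113.5 × 1.95 × 15.0 = 3320 J
Total: 24188 + 255716 + 3320 = 283224 J = 283 kJ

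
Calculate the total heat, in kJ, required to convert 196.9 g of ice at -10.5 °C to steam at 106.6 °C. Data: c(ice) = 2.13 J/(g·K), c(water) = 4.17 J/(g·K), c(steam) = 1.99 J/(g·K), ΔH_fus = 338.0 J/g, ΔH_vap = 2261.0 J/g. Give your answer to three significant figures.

q1 (heat ice -10.5→0.0 °C): 196.9 × 2.13 × 10.5 = 4404 J
q2 (melt at 0 °C): 196.9 × 338.0 = 66552 J
q3 (heat water 0.0→100.0 °C): 196.9 × 4.17 × 100.0 = 82107 J
q4 (vaporize at 100 °C): 196.9 × 2261.0 = 445191 J
q5 (heat steam 100.0→106.6 °C): 196.9 × 1.99 × 6.6 = 2586 J
Total: 4404 + 66552 + 82107 + 445191 + 2586 = 600840 J = 601 kJ

q = 601 kJ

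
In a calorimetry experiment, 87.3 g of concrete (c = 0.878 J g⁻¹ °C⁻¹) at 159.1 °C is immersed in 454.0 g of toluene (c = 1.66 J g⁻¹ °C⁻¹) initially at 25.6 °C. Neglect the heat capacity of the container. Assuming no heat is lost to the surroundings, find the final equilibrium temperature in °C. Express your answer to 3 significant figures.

T_f = 37.9 °C

Heat lost by concrete = heat gained by toluene.
(87.3)(0.878)(159.1 − T) = (454.0)(1.66)(T − 25.6)
76.6494 (159.1 − T) = 753.64 (T − 25.6)
12195 − 76.6494 T = 753.64 T − 19293
31488 = 830.2894 T
T = 37.92 °C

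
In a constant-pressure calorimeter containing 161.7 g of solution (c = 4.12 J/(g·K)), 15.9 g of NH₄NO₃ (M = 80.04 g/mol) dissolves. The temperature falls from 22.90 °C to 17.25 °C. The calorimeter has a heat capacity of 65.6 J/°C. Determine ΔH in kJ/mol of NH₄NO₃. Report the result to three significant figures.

|ΔT| = |17.25 − 22.90| = 5.65 °C
|q_surr| = (161.7 × 4.12 + 65.6) × 5.65 = 731.804 × 5.65 = 4135 J
n(NH₄NO₃) = 15.9 / 80.04 = 0.1987 mol
Temperature fell, so q_rxn = +|q_surr| = 4.135 kJ
ΔH = q_rxn / n = 20.81 kJ/mol

ΔH = 20.8 kJ/mol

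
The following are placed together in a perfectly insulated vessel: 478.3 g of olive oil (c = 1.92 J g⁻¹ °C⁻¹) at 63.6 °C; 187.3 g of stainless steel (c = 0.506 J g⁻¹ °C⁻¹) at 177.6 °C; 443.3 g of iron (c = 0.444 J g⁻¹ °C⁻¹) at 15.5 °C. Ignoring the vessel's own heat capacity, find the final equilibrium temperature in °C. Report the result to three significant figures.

Σ mᵢcᵢ(T − Tᵢ) = 0  ⇒  T = Σ mᵢcᵢTᵢ / Σ mᵢcᵢ
Σ mᵢcᵢ = 478.3×1.92 + 187.3×0.506 + 443.3×0.444 = 1209.9350
Σ mᵢcᵢTᵢ = 918.336×63.6 + 94.7738×177.6 + 196.8252×15.5 = 78289
T = 78289 / 1209.9350 = 64.71 °C

T_f = 64.7 °C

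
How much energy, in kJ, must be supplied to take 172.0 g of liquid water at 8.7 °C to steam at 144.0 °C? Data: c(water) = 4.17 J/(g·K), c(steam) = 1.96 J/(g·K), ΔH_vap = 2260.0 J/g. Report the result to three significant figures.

q1 (heat water 8.7→100.0 °C): 172.0 × 4.17 × 91.3 = 65484 J
q2 (vaporize at 100 °C): 172.0 × 2260.0 = 388720 J
q3 (heat steam 100.0→144.0 °C): 172.0 × 1.96 × 44.0 = 14833 J
Total: 65484 + 388720 + 14833 = 469037 J = 469 kJ

q = 469 kJ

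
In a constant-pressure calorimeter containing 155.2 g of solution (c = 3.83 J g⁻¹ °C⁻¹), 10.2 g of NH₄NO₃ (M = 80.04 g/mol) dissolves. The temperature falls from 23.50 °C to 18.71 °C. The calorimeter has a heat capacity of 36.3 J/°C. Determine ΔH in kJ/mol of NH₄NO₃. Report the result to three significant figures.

|ΔT| = |18.71 − 23.50| = 4.79 °C
|q_surr| = (155.2 × 3.83 + 36.3) × 4.79 = 630.716 × 4.79 = 3021 J
n(NH₄NO₃) = 10.2 / 80.04 = 0.1274 mol
Temperature fell, so q_rxn = +|q_surr| = 3.021 kJ
ΔH = q_rxn / n = 23.71 kJ/mol

ΔH = 23.7 kJ/mol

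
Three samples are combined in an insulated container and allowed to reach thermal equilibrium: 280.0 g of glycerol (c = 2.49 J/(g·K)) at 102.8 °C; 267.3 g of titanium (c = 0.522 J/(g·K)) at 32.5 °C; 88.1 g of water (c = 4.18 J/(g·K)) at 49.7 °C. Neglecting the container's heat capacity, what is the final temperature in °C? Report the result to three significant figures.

T_f = 78.4 °C

Σ mᵢcᵢ(T − Tᵢ) = 0  ⇒  T = Σ mᵢcᵢTᵢ / Σ mᵢcᵢ
Σ mᵢcᵢ = 280.0×2.49 + 267.3×0.522 + 88.1×4.18 = 1204.9886
Σ mᵢcᵢTᵢ = 697.2×102.8 + 139.5306×32.5 + 368.258×49.7 = 94509
T = 94509 / 1204.9886 = 78.43 °C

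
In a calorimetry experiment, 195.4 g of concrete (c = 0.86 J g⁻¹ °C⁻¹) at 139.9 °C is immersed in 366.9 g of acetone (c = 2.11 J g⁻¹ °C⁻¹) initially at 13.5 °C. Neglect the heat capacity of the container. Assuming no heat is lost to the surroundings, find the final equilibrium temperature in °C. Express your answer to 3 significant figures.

Heat lost by concrete = heat gained by acetone.
(195.4)(0.86)(139.9 − T) = (366.9)(2.11)(T − 13.5)
168.044 (139.9 − T) = 774.159 (T − 13.5)
23509 − 168.044 T = 774.159 T − 10451
33960 = 942.203 T
T = 36.04 °C

T_f = 36.0 °C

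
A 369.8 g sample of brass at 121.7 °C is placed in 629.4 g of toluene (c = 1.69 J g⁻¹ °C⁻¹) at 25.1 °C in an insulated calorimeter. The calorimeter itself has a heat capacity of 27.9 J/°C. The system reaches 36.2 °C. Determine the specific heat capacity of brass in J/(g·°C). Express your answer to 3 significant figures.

q_gained = (629.4 × 1.69 + 27.9) × (36.2 − 25.1) = 12120 J
q_lost = 369.8 × c × (121.7 − 36.2) = 31617.9 c
Set equal: c = 12120 / 31617.9 = 0.383 J/(g·°C)

c = 0.383 J/(g·°C)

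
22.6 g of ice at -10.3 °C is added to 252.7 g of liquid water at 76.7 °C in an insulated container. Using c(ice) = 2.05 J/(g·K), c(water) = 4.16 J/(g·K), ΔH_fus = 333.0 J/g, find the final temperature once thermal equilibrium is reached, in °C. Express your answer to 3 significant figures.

Heat to bring ice to 0 °C and melt it: q₁ = 22.6×2.05×10.3 + 22.6×333.0 = 8003.0 J
Heat the water can supply cooling to 0 °C: 252.7×4.16×76.7 = 80629.5 J > q₁, so all ice melts.
Energy balance: 252.7×4.16×(76.7 − T) = 8003.0 + 22.6×4.16×(T − 0)
1051.232(76.7 − T) = 8003.0 + 94.016 T
80629.5 − 8003.0 = 1145.248 T
T = 72626.5 / 1145.248 = 63.42 °C

T_f = 63.4 °C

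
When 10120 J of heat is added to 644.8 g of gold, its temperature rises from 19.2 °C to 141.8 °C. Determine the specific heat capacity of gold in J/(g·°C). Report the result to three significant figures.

c = 0.128 J/(g·°C)

c = q / (m ΔT) = 10120 / (644.8 × 122.6)
c = 10120 / 79052.48 = 0.128 J/(g·°C)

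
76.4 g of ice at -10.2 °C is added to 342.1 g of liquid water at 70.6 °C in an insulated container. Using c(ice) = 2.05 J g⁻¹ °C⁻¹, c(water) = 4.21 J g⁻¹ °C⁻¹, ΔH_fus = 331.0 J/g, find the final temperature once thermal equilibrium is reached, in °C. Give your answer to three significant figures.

Heat to bring ice to 0 °C and melt it: q₁ = 76.4×2.05×10.2 + 76.4×331.0 = 26886 J
Heat the water can supply cooling to 0 °C: 342.1×4.21×70.6 = 101681 J > q₁, so all ice melts.
Energy balance: 342.1×4.21×(70.6 − T) = 26886 + 76.4×4.21×(T − 0)
1440.241(70.6 − T) = 26886 + 321.644 T
101681 − 26886 = 1761.885 T
T = 74795 / 1761.885 = 42.45 °C

T_f = 42.5 °C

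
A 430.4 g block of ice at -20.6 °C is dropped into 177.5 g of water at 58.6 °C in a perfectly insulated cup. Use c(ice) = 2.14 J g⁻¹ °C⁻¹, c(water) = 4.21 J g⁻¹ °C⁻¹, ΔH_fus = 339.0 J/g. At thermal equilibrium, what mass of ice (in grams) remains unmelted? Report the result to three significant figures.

Heat to warm all ice to 0 °C: 430.4×2.14×20.6 = 18974 J
Heat released by water cooling to 0 °C: 177.5×4.21×58.6 = 43790 J
43790 J < 18974 + 430.4×339.0 = 164879.6 J, so not all ice melts; final T = 0 °C.
Heat left for melting: 43790 − 18974 = 24816 J
Mass melted = 24816 / 339.0 = 73.20 g
Ice remaining = 430.4 − 73.20 = 357.20 g

m_ice remaining = 357 g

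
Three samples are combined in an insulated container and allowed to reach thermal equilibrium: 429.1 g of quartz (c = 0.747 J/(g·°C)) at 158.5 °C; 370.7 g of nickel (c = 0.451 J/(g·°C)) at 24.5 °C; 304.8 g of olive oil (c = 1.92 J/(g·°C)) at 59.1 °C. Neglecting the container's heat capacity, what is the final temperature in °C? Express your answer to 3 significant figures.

T_f = 83.4 °C

Σ mᵢcᵢ(T − Tᵢ) = 0  ⇒  T = Σ mᵢcᵢTᵢ / Σ mᵢcᵢ
Σ mᵢcᵢ = 429.1×0.747 + 370.7×0.451 + 304.8×1.92 = 1072.9394
Σ mᵢcᵢTᵢ = 320.5377×158.5 + 167.1857×24.5 + 585.216×59.1 = 89488
T = 89488 / 1072.9394 = 83.40 °C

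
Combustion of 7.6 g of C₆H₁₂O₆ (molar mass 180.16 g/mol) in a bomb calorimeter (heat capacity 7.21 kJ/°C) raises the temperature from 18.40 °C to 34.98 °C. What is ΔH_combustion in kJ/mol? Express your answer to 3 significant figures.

ΔH = -2830 kJ/mol

ΔT = 34.98 − 18.40 = 16.58 °C
q_cal = C_cal × ΔT = 7.21 × 16.58 = 119.5418 kJ
n = 7.6 / 180.16 = 0.04218 mol
q_rxn = −q_cal = -119.5418 kJ
ΔH = -119.5418 / 0.04218 = -2834 kJ/mol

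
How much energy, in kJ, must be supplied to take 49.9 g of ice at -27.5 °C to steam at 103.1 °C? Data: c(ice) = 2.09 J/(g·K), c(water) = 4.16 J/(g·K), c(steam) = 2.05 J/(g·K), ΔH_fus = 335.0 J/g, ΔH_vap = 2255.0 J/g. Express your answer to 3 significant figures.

q1 (heat ice -27.5→0.0 °C): 49.9 × 2.09 × 27.5 = 2868 J
q2 (melt at 0 °C): 49.9 × 335.0 = 16717 J
q3 (heat water 0.0→100.0 °C): 49.9 × 4.16 × 100.0 = 20758 J
q4 (vaporize at 100 °C): 49.9 × 2255.0 = 112525 J
q5 (heat steam 100.0→103.1 °C): 49.9 × 2.05 × 3.1 = 317 J
Total: 2868 + 16717 + 20758 + 112525 + 317 = 153185 J = 153 kJ

q = 153 kJ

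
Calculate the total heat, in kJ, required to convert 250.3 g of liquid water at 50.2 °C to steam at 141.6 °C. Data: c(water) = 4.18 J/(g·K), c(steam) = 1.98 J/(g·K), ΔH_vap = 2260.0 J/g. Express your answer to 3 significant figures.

q1 (heat water 50.2→100.0 °C): 250.3 × 4.18 × 49.8 = 52103 J
q2 (vaporize at 100 °C): 250.3 × 2260.0 = 565678 J
q3 (heat steam 100.0→141.6 °C): 250.3 × 1.98 × 41.6 = 20617 J
Total: 52103 + 565678 + 20617 = 638398 J = 638 kJ

q = 638 kJ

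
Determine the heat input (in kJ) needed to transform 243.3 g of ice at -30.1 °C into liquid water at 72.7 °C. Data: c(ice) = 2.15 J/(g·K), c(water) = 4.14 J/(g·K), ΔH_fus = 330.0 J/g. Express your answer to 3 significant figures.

q1 (heat ice -30.1→0.0 °C): 243.3 × 2.15 × 30.1 = 15745 J
q2 (melt at 0 °C): 243.3 × 330.0 = 80289 J
q3 (heat water 0.0→72.7 °C): 243.3 × 4.14 × 72.7 = 73228 J
Total: 15745 + 80289 + 73228 = 169262 J = 169 kJ

q = 169 kJ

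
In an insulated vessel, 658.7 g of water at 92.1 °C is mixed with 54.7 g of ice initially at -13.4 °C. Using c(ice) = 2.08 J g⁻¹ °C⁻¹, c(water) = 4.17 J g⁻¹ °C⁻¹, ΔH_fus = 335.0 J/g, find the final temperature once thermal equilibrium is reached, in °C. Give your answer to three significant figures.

Heat to bring ice to 0 °C and melt it: q₁ = 54.7×2.08×13.4 + 54.7×335.0 = 19849 J
Heat the water can supply cooling to 0 °C: 658.7×4.17×92.1 = 252978 J > q₁, so all ice melts.
Energy balance: 658.7×4.17×(92.1 − T) = 19849 + 54.7×4.17×(T − 0)
2746.779(92.1 − T) = 19849 + 228.099 T
252978 − 19849 = 2974.878 T
T = 233129 / 2974.878 = 78.37 °C

T_f = 78.4 °C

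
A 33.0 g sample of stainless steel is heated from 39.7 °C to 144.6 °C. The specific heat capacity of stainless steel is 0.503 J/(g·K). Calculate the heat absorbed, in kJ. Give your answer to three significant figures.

q = 1.74 kJ

q = m c ΔT = 33.0 × 0.503 × (144.6 − 39.7)
q = 33.0 × 0.503 × 104.9 = 1741 J = 1.74 kJ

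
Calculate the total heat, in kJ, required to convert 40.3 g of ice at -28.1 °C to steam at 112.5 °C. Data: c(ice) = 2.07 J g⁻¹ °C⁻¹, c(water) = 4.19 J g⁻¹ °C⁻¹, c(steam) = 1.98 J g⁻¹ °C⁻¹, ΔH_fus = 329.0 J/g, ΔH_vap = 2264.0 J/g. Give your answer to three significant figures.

q = 125 kJ

q1 (heat ice -28.1→0.0 °C): 40.3 × 2.07 × 28.1 = 2344 J
q2 (melt at 0 °C): 40.3 × 329.0 = 13259 J
q3 (heat water 0.0→100.0 °C): 40.3 × 4.19 × 100.0 = 16886 J
q4 (vaporize at 100 °C): 40.3 × 2264.0 = 91239 J
q5 (heat steam 100.0→112.5 °C): 40.3 × 1.98 × 12.5 = 997 J
Total: 2344 + 13259 + 16886 + 91239 + 997 = 124725 J = 125 kJ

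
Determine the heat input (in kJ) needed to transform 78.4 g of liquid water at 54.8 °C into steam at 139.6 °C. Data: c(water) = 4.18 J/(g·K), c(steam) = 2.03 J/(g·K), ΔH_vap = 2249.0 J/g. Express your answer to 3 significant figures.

q = 197 kJ

q1 (heat water 54.8→100.0 °C): 78.4 × 4.18 × 45.2 = 14813 J
q2 (vaporize at 100 °C): 78.4 × 2249.0 = 176322 J
q3 (heat steam 100.0→139.6 °C): 78.4 × 2.03 × 39.6 = 6302 J
Total: 14813 + 176322 + 6302 = 197437 J = 197 kJ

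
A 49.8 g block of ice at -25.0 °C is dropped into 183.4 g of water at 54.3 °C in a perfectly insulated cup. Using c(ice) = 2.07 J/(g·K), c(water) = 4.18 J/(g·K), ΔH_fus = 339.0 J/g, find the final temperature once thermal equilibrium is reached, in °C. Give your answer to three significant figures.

T_f = 22.7 °C

Heat to bring ice to 0 °C and melt it: q₁ = 49.8×2.07×25.0 + 49.8×339.0 = 19459 J
Heat the water can supply cooling to 0 °C: 183.4×4.18×54.3 = 41627.0 J > q₁, so all ice melts.
Energy balance: 183.4×4.18×(54.3 − T) = 19459 + 49.8×4.18×(T − 0)
766.612(54.3 − T) = 19459 + 208.164 T
41627.0 − 19459 = 974.776 T
T = 22168.0 / 974.776 = 22.74 °C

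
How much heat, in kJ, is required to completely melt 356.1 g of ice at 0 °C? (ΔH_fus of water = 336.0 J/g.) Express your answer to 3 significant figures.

q = m × ΔH_fus = 356.1 × 336.0 = 119600 J = 120 kJ

q = 120 kJ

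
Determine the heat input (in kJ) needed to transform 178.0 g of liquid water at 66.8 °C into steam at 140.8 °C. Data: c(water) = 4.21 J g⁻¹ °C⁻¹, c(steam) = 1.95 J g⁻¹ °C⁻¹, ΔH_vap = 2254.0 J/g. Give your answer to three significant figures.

q1 (heat water 66.8→100.0 °C): 178.0 × 4.21 × 33.2 = 24879 J
q2 (vaporize at 100 °C): 178.0 × 2254.0 = 401212 J
q3 (heat steam 100.0→140.8 °C): 178.0 × 1.95 × 40.8 = 14162 J
Total: 24879 + 401212 + 14162 = 440253 J = 440 kJ

q = 440 kJ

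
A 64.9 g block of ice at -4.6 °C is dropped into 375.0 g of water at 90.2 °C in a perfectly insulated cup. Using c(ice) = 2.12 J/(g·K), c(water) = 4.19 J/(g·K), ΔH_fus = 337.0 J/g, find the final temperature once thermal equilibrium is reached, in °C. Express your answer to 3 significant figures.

T_f = 64.7 °C

Heat to bring ice to 0 °C and melt it: q₁ = 64.9×2.12×4.6 + 64.9×337.0 = 22504 J
Heat the water can supply cooling to 0 °C: 375.0×4.19×90.2 = 141727 J > q₁, so all ice melts.
Energy balance: 375.0×4.19×(90.2 − T) = 22504 + 64.9×4.19×(T − 0)
1571.25(90.2 − T) = 22504 + 271.931 T
141727 − 22504 = 1843.181 T
T = 119223 / 1843.181 = 64.68 °C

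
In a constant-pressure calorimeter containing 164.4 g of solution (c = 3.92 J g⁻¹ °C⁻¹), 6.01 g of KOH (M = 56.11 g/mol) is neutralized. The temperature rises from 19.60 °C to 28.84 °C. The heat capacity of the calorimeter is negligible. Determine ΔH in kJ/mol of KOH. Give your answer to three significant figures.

ΔH = -55.6 kJ/mol

|ΔT| = |28.84 − 19.60| = 9.24 °C
|q_surr| = (164.4 × 3.92) × 9.24 = 644.448 × 9.24 = 5955 J
n(KOH) = 6.01 / 56.11 = 0.1071 mol
Temperature rose, so q_rxn = −|q_surr| = -5.955 kJ
ΔH = q_rxn / n = -55.60 kJ/mol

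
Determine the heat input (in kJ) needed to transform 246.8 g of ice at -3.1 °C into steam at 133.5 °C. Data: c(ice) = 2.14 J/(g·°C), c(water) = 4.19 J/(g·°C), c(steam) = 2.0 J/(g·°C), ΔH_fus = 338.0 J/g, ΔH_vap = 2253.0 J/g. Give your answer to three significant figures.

q = 761 kJ

q1 (heat ice -3.1→0.0 °C): 246.8 × 2.14 × 3.1 = 1637 J
q2 (melt at 0 °C): 246.8 × 338.0 = 83418 J
q3 (heat water 0.0→100.0 °C): 246.8 × 4.19 × 100.0 = 103409 J
q4 (vaporize at 100 °C): 246.8 × 2253.0 = 556040 J
q5 (heat steam 100.0→133.5 °C): 246.8 × 2.0 × 33.5 = 16536 J
Total: 1637 + 83418 + 103409 + 556040 + 16536 = 761040 J = 761 kJ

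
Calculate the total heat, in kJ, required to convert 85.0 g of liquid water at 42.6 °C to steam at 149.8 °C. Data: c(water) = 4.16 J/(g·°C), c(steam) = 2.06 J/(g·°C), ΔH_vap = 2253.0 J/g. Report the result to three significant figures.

q = 221 kJ

q1 (heat water 42.6→100.0 °C): 85.0 × 4.16 × 57.4 = 20297 J
q2 (vaporize at 100 °C): 85.0 × 2253.0 = 191505 J
q3 (heat steam 100.0→149.8 °C): 85.0 × 2.06 × 49.8 = 8720 J
Total: 20297 + 191505 + 8720 = 220522 J = 221 kJ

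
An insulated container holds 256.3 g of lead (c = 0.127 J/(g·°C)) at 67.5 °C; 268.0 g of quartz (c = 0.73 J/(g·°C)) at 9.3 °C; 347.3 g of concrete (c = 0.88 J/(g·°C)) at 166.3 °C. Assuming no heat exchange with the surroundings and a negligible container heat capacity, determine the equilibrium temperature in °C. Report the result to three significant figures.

T_f = 103 °C

Σ mᵢcᵢ(T − Tᵢ) = 0  ⇒  T = Σ mᵢcᵢTᵢ / Σ mᵢcᵢ
Σ mᵢcᵢ = 256.3×0.127 + 268.0×0.73 + 347.3×0.88 = 533.8141
Σ mᵢcᵢTᵢ = 32.5501×67.5 + 195.64×9.3 + 305.624×166.3 = 54842
T = 54842 / 533.8141 = 102.7 °C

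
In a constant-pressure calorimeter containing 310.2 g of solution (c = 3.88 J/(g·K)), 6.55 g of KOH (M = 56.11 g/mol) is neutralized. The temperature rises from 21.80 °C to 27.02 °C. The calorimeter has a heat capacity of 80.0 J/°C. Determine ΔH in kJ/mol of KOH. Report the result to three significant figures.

|ΔT| = |27.02 − 21.80| = 5.22 °C
|q_surr| = (310.2 × 3.88 + 80.0) × 5.22 = 1283.576 × 5.22 = 6700 J
n(KOH) = 6.55 / 56.11 = 0.1167 mol
Temperature rose, so q_rxn = −|q_surr| = -6.700 kJ
ΔH = q_rxn / n = -57.41 kJ/mol

ΔH = -57.4 kJ/mol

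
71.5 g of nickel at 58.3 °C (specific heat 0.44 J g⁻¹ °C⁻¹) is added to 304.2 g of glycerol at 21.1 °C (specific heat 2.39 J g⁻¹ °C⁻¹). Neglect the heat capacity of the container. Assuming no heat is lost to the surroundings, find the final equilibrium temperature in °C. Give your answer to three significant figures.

T_f = 22.6 °C

Heat lost by nickel = heat gained by glycerol.
(71.5)(0.44)(58.3 − T) = (304.2)(2.39)(T − 21.1)
31.46 (58.3 − T) = 727.038 (T − 21.1)
1834.1 − 31.46 T = 727.038 T − 15341
17175.1 = 758.498 T
T = 22.64 °C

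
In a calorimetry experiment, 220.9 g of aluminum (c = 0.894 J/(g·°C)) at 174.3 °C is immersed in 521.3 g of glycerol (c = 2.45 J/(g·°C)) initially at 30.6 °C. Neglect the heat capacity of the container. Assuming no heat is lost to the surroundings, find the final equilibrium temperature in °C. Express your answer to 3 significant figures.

Heat lost by aluminum = heat gained by glycerol.
(220.9)(0.894)(174.3 − T) = (521.3)(2.45)(T − 30.6)
197.4846 (174.3 − T) = 1277.185 (T − 30.6)
34422 − 197.4846 T = 1277.185 T − 39082
73504 = 1474.6696 T
T = 49.84 °C

T_f = 49.8 °C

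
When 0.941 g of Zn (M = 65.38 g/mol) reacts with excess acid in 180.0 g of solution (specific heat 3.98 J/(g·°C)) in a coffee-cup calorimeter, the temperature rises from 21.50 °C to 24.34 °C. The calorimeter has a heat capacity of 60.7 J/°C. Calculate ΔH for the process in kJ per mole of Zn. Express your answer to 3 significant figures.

|ΔT| = |24.34 − 21.50| = 2.84 °C
|q_surr| = (180.0 × 3.98 + 60.7) × 2.84 = 777.1 × 2.84 = 2207 J
n(Zn) = 0.941 / 65.38 = 0.01439 mol
Temperature rose, so q_rxn = −|q_surr| = -2.207 kJ
ΔH = q_rxn / n = -153.4 kJ/mol

ΔH = -153 kJ/mol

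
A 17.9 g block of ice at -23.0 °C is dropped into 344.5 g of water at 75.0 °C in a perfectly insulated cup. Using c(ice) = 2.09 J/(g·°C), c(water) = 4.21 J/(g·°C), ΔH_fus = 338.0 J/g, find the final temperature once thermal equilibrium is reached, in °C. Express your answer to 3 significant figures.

T_f = 66.8 °C

Heat to bring ice to 0 °C and melt it: q₁ = 17.9×2.09×23.0 + 17.9×338.0 = 6910.7 J
Heat the water can supply cooling to 0 °C: 344.5×4.21×75.0 = 108776 J > q₁, so all ice melts.
Energy balance: 344.5×4.21×(75.0 − T) = 6910.7 + 17.9×4.21×(T − 0)
1450.345(75.0 − T) = 6910.7 + 75.359 T
108776 − 6910.7 = 1525.704 T
T = 101865.3 / 1525.704 = 66.77 °C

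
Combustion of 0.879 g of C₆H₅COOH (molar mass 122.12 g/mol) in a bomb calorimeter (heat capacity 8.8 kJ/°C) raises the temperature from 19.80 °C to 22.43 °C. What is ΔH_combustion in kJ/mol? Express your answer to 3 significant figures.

ΔH = -3220 kJ/mol

ΔT = 22.43 − 19.80 = 2.63 °C
q_cal = C_cal × ΔT = 8.8 × 2.63 = 23.144 kJ
n = 0.879 / 122.12 = 0.007198 mol
q_rxn = −q_cal = -23.144 kJ
ΔH = -23.144 / 0.007198 = -3215 kJ/mol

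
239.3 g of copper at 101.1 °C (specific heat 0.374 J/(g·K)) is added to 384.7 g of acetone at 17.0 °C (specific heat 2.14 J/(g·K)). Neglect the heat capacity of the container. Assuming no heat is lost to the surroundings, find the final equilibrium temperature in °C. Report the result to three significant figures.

T_f = 25.2 °C

Heat lost by copper = heat gained by acetone.
(239.3)(0.374)(101.1 − T) = (384.7)(2.14)(T − 17.0)
89.4982 (101.1 − T) = 823.258 (T − 17.0)
9048.3 − 89.4982 T = 823.258 T − 13995
23043.3 = 912.7562 T
T = 25.246 °C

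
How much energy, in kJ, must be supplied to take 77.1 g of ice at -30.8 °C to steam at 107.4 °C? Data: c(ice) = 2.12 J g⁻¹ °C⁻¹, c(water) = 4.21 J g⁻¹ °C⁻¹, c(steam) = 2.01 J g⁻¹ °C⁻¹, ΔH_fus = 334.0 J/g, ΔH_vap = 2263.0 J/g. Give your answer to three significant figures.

q = 239 kJ

q1 (heat ice -30.8→0.0 °C): 77.1 × 2.12 × 30.8 = 5034 J
q2 (melt at 0 °C): 77.1 × 334.0 = 25751 J
q3 (heat water 0.0→100.0 °C): 77.1 × 4.21 × 100.0 = 32459 J
q4 (vaporize at 100 °C): 77.1 × 2263.0 = 174477 J
q5 (heat steam 100.0→107.4 °C): 77.1 × 2.01 × 7.4 = 1147 J
Total: 5034 + 25751 + 32459 + 174477 + 1147 = 238868 J = 239 kJ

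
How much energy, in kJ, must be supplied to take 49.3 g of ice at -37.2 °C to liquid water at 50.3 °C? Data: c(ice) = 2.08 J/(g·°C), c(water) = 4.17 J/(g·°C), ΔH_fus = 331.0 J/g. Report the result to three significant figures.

q1 (heat ice -37.2→0.0 °C): 49.3 × 2.08 × 37.2 = 3815 J
q2 (melt at 0 °C): 49.3 × 331.0 = 16318 J
q3 (heat water 0.0→50.3 °C): 49.3 × 4.17 × 50.3 = 10341 J
Total: 3815 + 16318 + 10341 = 30474 J = 30.5 kJ

q = 30.5 kJ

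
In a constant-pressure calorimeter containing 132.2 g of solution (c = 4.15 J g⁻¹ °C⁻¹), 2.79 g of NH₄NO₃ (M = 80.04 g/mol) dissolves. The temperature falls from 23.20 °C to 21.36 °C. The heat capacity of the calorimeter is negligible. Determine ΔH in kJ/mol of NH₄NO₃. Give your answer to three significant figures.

ΔH = 29.0 kJ/mol

|ΔT| = |21.36 − 23.20| = 1.84 °C
|q_surr| = (132.2 × 4.15) × 1.84 = 548.63 × 1.84 = 1009.5 J
n(NH₄NO₃) = 2.79 / 80.04 = 0.034858 mol
Temperature fell, so q_rxn = +|q_surr| = 1.0095 kJ
ΔH = q_rxn / n = 28.96 kJ/mol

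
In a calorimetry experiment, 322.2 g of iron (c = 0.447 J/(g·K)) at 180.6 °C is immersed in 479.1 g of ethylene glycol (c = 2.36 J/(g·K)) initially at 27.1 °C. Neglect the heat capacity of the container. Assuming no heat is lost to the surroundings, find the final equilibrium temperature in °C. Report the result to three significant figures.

T_f = 44.4 °C

Heat lost by iron = heat gained by ethylene glycol.
(322.2)(0.447)(180.6 − T) = (479.1)(2.36)(T − 27.1)
144.0234 (180.6 − T) = 1130.676 (T − 27.1)
26011 − 144.0234 T = 1130.676 T − 30641
56652 = 1274.6994 T
T = 44.44 °C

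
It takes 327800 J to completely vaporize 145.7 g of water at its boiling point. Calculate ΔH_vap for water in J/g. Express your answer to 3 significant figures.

ΔH_vap = 2250 J/g

ΔH_vap = q / m = 327800 / 145.7 = 2250 J/g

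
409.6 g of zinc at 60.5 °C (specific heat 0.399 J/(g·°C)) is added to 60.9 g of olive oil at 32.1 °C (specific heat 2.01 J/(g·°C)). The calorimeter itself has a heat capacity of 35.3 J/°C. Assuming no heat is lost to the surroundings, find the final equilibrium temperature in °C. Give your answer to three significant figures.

T_f = 46.6 °C

Heat lost by zinc = heat gained by olive oil + calorimeter.
(409.6)(0.399)(60.5 − T) = [(60.9)(2.01) + 35.3](T − 32.1)
163.4304 (60.5 − T) = 157.709 (T − 32.1)
9887.5 − 163.4304 T = 157.709 T − 5062.5
14950.0 = 321.1394 T
T = 46.55 °C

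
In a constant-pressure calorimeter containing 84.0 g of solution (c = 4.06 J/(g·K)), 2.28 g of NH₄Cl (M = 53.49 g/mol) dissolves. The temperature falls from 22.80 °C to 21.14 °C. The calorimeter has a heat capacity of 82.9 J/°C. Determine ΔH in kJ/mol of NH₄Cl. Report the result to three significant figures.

|ΔT| = |21.14 − 22.80| = 1.66 °C
|q_surr| = (84.0 × 4.06 + 82.9) × 1.66 = 423.94 × 1.66 = 703.7 J
n(NH₄Cl) = 2.28 / 53.49 = 0.04262 mol
Temperature fell, so q_rxn = +|q_surr| = 0.7037 kJ
ΔH = q_rxn / n = 16.51 kJ/mol

ΔH = 16.5 kJ/mol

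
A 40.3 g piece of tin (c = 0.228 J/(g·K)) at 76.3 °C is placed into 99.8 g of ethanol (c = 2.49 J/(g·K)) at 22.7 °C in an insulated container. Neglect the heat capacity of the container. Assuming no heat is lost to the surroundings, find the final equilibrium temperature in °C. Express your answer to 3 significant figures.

Heat lost by tin = heat gained by ethanol.
(40.3)(0.228)(76.3 − T) = (99.8)(2.49)(T − 22.7)
9.1884 (76.3 − T) = 248.502 (T − 22.7)
701.07 − 9.1884 T = 248.502 T − 5641.0
6342.07 = 257.6904 T
T = 24.61 °C

T_f = 24.6 °C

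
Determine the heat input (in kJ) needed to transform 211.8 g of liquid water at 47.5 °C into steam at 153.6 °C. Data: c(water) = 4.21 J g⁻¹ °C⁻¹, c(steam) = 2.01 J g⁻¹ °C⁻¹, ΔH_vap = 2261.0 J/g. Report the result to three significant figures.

q = 549 kJ

q1 (heat water 47.5→100.0 °C): 211.8 × 4.21 × 52.5 = 46813 J
q2 (vaporize at 100 °C): 211.8 × 2261.0 = 478880 J
q3 (heat steam 100.0→153.6 °C): 211.8 × 2.01 × 53.6 = 22818 J
Total: 46813 + 478880 + 22818 = 548511 J = 549 kJ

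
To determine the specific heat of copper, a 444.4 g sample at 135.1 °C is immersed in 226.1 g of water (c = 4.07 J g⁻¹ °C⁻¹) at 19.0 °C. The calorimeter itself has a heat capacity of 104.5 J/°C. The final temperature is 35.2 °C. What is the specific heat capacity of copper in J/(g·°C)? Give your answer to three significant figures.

q_gained = (226.1 × 4.07 + 104.5) × (35.2 − 19.0) = 16600 J
q_lost = 444.4 × c × (135.1 − 35.2) = 44395.56 c
Set equal: c = 16600 / 44395.56 = 0.374 J/(g·°C)

c = 0.374 J/(g·°C)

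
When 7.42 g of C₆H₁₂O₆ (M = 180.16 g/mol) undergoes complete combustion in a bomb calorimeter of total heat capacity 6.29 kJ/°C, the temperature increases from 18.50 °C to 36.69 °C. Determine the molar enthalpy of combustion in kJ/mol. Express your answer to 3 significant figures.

ΔT = 36.69 − 18.50 = 18.19 °C
q_cal = C_cal × ΔT = 6.29 × 18.19 = 114.4151 kJ
n = 7.42 / 180.16 = 0.04119 mol
q_rxn = −q_cal = -114.4151 kJ
ΔH = -114.4151 / 0.04119 = -2778 kJ/mol

ΔH = -2780 kJ/mol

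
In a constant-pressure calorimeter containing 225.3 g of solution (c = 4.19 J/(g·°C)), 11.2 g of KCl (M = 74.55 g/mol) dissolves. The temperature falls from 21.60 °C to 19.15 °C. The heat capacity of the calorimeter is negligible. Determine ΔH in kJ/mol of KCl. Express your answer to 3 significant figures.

ΔH = 15.4 kJ/mol

|ΔT| = |19.15 − 21.60| = 2.45 °C
|q_surr| = (225.3 × 4.19) × 2.45 = 944.007 × 2.45 = 2313 J
n(KCl) = 11.2 / 74.55 = 0.1502 mol
Temperature fell, so q_rxn = +|q_surr| = 2.313 kJ
ΔH = q_rxn / n = 15.40 kJ/mol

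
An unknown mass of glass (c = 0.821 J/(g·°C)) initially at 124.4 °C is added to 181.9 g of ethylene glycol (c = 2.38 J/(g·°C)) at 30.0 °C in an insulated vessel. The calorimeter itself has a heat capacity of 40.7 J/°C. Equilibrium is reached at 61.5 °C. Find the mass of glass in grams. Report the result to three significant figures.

q_gained = (181.9 × 2.38 + 40.7) × (61.5 − 30.0) = 14920 J
q_lost = m × 0.821 × (124.4 − 61.5) = 51.6409 m
m = 14920 / 51.6409 = 289 g

m = 289 g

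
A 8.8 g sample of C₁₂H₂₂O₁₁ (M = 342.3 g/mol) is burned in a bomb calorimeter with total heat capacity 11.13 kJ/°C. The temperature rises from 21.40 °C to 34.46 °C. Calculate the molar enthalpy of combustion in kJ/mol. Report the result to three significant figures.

ΔT = 34.46 − 21.40 = 13.06 °C
q_cal = C_cal × ΔT = 11.13 × 13.06 = 145.3578 kJ
n = 8.8 / 342.3 = 0.02571 mol
q_rxn = −q_cal = -145.3578 kJ
ΔH = -145.3578 / 0.02571 = -5654 kJ/mol

ΔH = -5650 kJ/mol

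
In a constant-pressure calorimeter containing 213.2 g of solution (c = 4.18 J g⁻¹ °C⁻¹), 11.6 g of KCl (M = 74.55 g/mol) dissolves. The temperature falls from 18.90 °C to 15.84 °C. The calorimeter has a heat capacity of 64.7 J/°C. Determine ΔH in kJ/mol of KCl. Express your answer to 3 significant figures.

|ΔT| = |15.84 − 18.90| = 3.06 °C
|q_surr| = (213.2 × 4.18 + 64.7) × 3.06 = 955.876 × 3.06 = 2925 J
n(KCl) = 11.6 / 74.55 = 0.1556 mol
Temperature fell, so q_rxn = +|q_surr| = 2.925 kJ
ΔH = q_rxn / n = 18.80 kJ/mol

ΔH = 18.8 kJ/mol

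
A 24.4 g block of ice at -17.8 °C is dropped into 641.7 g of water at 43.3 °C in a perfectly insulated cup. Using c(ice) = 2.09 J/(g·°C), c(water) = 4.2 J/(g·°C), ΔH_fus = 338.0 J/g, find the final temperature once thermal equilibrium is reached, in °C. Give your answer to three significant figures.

Heat to bring ice to 0 °C and melt it: q₁ = 24.4×2.09×17.8 + 24.4×338.0 = 9154.9 J
Heat the water can supply cooling to 0 °C: 641.7×4.2×43.3 = 116700 J > q₁, so all ice melts.
Energy balance: 641.7×4.2×(43.3 − T) = 9154.9 + 24.4×4.2×(T − 0)
2695.14(43.3 − T) = 9154.9 + 102.48 T
116700 − 9154.9 = 2797.62 T
T = 107545.1 / 2797.62 = 38.44 °C

T_f = 38.4 °C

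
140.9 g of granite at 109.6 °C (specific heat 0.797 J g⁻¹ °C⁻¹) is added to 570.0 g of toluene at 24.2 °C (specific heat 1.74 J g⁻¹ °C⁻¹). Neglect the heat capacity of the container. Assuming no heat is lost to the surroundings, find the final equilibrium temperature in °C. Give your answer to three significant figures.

Heat lost by granite = heat gained by toluene.
(140.9)(0.797)(109.6 − T) = (570.0)(1.74)(T − 24.2)
112.2973 (109.6 − T) = 991.8 (T − 24.2)
12308 − 112.2973 T = 991.8 T − 24002
36310 = 1104.0973 T
T = 32.89 °C

T_f = 32.9 °C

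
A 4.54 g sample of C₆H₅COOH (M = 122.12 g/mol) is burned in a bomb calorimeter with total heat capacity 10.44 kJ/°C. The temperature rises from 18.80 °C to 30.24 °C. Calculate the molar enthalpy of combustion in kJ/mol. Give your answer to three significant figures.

ΔT = 30.24 − 18.80 = 11.44 °C
q_cal = C_cal × ΔT = 10.44 × 11.44 = 119.4336 kJ
n = 4.54 / 122.12 = 0.03718 mol
q_rxn = −q_cal = -119.4336 kJ
ΔH = -119.4336 / 0.03718 = -3212 kJ/mol

ΔH = -3210 kJ/mol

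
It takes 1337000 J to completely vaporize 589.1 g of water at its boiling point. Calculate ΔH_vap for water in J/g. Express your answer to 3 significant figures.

ΔH_vap = 2270 J/g

ΔH_vap = q / m = 1337000 / 589.1 = 2270 J/g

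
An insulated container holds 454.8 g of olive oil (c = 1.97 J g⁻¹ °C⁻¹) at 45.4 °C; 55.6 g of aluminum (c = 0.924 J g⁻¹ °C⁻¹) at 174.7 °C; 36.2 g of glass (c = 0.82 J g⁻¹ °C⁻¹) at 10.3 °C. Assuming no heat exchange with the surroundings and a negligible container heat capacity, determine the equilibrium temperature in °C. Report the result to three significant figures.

Σ mᵢcᵢ(T − Tᵢ) = 0  ⇒  T = Σ mᵢcᵢTᵢ / Σ mᵢcᵢ
Σ mᵢcᵢ = 454.8×1.97 + 55.6×0.924 + 36.2×0.82 = 977.0144
Σ mᵢcᵢTᵢ = 895.956×45.4 + 51.3744×174.7 + 29.684×10.3 = 49957
T = 49957 / 977.0144 = 51.13 °C

T_f = 51.1 °C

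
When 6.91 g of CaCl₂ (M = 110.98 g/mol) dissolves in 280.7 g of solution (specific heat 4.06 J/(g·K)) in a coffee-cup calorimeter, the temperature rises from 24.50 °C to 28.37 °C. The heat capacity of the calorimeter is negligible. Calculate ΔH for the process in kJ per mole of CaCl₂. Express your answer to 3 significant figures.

|ΔT| = |28.37 − 24.50| = 3.87 °C
|q_surr| = (280.7 × 4.06) × 3.87 = 1139.642 × 3.87 = 4410 J
n(CaCl₂) = 6.91 / 110.98 = 0.06226 mol
Temperature rose, so q_rxn = −|q_surr| = -4.410 kJ
ΔH = q_rxn / n = -70.83 kJ/mol

ΔH = -70.8 kJ/mol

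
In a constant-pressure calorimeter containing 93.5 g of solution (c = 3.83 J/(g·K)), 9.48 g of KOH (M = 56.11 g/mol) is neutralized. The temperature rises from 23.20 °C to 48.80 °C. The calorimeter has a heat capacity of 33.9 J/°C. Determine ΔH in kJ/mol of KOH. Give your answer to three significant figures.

|ΔT| = |48.80 − 23.20| = 25.60 °C
|q_surr| = (93.5 × 3.83 + 33.9) × 25.60 = 392.005 × 25.60 = 10040 J
n(KOH) = 9.48 / 56.11 = 0.1690 mol
Temperature rose, so q_rxn = −|q_surr| = -10.04 kJ
ΔH = q_rxn / n = -59.41 kJ/mol

ΔH = -59.4 kJ/mol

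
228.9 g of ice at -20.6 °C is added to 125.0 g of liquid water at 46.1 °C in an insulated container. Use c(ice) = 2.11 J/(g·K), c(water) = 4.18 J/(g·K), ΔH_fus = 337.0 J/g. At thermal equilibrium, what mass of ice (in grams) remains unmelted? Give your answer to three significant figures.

Heat to warm all ice to 0 °C: 228.9×2.11×20.6 = 9949.4 J
Heat released by water cooling to 0 °C: 125.0×4.18×46.1 = 24087 J
24087 J < 9949.4 + 228.9×337.0 = 87088.7 J, so not all ice melts; final T = 0 °C.
Heat left for melting: 24087 − 9949.4 = 14137.6 J
Mass melted = 14137.6 / 337.0 = 41.95 g
Ice remaining = 228.9 − 41.95 = 186.95 g

m_ice remaining = 187 g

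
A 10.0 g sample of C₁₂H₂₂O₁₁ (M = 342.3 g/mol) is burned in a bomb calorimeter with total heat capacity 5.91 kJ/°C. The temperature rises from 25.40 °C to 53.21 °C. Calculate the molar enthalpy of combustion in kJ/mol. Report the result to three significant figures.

ΔH = -5630 kJ/mol

ΔT = 53.21 − 25.40 = 27.81 °C
q_cal = C_cal × ΔT = 5.91 × 27.81 = 164.3571 kJ
n = 10.0 / 342.3 = 0.02921 mol
q_rxn = −q_cal = -164.3571 kJ
ΔH = -164.3571 / 0.02921 = -5627 kJ/mol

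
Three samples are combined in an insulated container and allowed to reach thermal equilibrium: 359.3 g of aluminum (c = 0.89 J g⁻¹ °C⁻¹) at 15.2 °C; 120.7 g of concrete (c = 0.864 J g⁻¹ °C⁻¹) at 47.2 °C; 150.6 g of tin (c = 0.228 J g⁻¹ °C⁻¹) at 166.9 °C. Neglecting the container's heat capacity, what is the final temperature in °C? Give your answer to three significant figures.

Σ mᵢcᵢ(T − Tᵢ) = 0  ⇒  T = Σ mᵢcᵢTᵢ / Σ mᵢcᵢ
Σ mᵢcᵢ = 359.3×0.89 + 120.7×0.864 + 150.6×0.228 = 458.3986
Σ mᵢcᵢTᵢ = 319.777×15.2 + 104.2848×47.2 + 34.3368×166.9 = 15514
T = 15514 / 458.3986 = 33.84 °C

T_f = 33.8 °C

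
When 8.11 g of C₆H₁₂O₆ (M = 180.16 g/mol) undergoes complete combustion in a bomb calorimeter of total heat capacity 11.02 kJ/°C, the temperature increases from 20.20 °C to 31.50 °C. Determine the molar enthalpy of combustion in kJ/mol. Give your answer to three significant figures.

ΔH = -2770 kJ/mol

ΔT = 31.50 − 20.20 = 11.30 °C
q_cal = C_cal × ΔT = 11.02 × 11.30 = 124.526 kJ
n = 8.11 / 180.16 = 0.04502 mol
q_rxn = −q_cal = -124.526 kJ
ΔH = -124.526 / 0.04502 = -2766 kJ/mol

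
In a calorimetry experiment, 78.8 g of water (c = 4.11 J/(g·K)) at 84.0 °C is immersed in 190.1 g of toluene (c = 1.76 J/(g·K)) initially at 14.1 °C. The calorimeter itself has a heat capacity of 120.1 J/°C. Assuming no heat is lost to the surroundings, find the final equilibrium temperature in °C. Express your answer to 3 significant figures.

Heat lost by water = heat gained by toluene + calorimeter.
(78.8)(4.11)(84.0 − T) = [(190.1)(1.76) + 120.1](T − 14.1)
323.868 (84.0 − T) = 454.676 (T − 14.1)
27205 − 323.868 T = 454.676 T − 6410.9
33615.9 = 778.544 T
T = 43.18 °C

T_f = 43.2 °C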